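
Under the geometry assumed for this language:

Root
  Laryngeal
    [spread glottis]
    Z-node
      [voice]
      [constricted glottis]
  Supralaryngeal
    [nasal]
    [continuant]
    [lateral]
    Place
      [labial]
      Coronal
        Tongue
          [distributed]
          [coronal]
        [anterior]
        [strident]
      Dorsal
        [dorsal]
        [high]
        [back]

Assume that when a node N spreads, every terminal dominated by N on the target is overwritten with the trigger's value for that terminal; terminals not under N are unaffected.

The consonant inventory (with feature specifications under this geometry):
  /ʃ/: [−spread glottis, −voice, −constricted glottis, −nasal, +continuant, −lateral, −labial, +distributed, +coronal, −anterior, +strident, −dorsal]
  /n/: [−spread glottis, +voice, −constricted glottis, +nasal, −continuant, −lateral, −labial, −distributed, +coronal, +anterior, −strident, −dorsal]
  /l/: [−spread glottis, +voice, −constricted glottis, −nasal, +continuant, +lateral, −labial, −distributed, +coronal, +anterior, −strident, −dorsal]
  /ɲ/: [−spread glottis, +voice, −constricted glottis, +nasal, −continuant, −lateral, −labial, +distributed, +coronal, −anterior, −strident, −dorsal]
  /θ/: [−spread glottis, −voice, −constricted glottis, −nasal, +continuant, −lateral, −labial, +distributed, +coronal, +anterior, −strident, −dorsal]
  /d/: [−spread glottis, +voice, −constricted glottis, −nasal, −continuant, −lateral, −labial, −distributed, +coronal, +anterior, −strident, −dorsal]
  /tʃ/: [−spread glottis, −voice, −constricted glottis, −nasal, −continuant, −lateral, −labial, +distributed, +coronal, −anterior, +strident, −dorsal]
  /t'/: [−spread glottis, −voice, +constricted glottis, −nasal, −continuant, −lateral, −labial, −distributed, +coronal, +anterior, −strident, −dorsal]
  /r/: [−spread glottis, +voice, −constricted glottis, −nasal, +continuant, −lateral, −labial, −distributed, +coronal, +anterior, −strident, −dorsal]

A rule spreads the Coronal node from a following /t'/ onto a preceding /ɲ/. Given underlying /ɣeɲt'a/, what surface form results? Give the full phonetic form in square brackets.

[ɣent'a]

The Coronal node dominates the terminals [distributed], [coronal], [anterior], [strident].
Spreading Coronal from /t'/ onto /ɲ/ replaces those values with /t'/'s: [−distributed], [+coronal], [+anterior], [−strident]. Features outside Coronal ([spread glottis], [voice], [constricted glottis], …) stay as in /ɲ/.
Among the inventory, only /n/ has exactly this specification, giving the surface form [ɣent'a].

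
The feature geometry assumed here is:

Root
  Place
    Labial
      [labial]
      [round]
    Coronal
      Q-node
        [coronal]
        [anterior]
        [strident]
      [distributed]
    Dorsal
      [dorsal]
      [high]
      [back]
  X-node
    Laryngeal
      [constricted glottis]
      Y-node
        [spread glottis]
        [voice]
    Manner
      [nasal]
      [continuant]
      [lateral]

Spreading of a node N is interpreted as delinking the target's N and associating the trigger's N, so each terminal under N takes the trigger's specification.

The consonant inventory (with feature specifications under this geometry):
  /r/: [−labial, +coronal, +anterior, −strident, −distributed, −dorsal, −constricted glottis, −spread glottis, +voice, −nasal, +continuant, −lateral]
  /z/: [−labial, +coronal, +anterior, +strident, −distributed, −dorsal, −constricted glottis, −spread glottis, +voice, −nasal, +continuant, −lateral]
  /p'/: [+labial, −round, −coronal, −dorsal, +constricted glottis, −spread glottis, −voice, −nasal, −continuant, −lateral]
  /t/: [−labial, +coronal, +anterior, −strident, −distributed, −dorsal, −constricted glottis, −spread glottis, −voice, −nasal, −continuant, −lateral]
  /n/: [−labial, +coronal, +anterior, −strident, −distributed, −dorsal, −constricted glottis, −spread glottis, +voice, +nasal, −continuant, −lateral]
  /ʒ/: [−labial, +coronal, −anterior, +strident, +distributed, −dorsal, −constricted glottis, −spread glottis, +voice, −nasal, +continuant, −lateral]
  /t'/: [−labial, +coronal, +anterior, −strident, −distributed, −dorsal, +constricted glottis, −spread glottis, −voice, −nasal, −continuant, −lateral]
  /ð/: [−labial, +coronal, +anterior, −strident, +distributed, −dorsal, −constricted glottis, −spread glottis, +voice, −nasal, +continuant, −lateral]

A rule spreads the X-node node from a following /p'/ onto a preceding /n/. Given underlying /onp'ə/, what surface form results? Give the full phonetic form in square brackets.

[ot'p'ə]

The X-node node dominates the terminals [constricted glottis], [spread glottis], [voice], [nasal], [continuant], [lateral].
Spreading X-node from /p'/ onto /n/ replaces those values with /p'/'s: [+constricted glottis], [−spread glottis], [−voice], [−nasal], [−continuant], [−lateral]. Features outside X-node ([labial], [coronal], [anterior], …) stay as in /n/.
The resulting bundle matches /t'/ in the inventory; substituting it for /n/ gives [ot'p'ə].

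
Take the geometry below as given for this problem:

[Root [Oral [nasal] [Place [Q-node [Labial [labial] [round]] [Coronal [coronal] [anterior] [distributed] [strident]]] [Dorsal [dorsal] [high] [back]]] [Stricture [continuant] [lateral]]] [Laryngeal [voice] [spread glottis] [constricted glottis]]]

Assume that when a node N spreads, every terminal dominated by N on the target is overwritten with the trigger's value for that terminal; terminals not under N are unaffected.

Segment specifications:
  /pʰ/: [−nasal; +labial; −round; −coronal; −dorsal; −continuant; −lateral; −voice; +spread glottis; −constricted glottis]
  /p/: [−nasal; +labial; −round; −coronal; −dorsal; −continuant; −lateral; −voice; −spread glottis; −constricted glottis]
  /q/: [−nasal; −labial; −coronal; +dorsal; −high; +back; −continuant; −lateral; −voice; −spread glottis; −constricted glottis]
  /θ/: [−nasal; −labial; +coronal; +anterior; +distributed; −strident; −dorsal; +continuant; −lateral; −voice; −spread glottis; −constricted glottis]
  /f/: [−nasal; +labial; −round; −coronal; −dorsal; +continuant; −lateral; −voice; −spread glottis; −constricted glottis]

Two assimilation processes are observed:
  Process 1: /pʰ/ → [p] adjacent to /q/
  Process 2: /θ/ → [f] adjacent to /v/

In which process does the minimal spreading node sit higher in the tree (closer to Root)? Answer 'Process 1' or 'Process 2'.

Process 1

In Process 1, [spread glottis] changes, so the minimal spreading node is [spread glottis] at depth 2.
Process 2: the features that change are [labial], [round], [coronal], [anterior], [distributed], [strident]; the minimal node is Q-node (depth 3).
Depth 2 < depth 3; Process 1 involves the structurally higher constituent [spread glottis].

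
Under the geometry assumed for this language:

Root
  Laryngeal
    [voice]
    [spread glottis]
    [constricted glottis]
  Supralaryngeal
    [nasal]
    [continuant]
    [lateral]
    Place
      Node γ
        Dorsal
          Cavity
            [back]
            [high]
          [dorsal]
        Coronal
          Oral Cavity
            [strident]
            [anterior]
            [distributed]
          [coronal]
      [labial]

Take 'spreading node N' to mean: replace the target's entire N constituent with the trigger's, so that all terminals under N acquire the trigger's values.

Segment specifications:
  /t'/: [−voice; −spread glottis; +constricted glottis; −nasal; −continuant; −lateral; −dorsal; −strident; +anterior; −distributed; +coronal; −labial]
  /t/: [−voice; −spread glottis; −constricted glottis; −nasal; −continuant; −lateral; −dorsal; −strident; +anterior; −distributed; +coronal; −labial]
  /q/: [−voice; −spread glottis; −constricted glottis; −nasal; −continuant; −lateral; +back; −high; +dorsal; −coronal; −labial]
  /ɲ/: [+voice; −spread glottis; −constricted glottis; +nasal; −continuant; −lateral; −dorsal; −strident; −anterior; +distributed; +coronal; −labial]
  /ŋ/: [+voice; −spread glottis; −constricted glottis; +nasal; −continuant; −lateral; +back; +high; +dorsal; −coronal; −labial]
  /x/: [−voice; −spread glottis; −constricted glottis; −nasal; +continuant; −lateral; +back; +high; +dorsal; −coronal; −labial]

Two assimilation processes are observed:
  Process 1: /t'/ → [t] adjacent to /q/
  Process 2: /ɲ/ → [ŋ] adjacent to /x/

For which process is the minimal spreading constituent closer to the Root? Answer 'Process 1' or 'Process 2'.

Process 1

Process 1 alters [constricted glottis]; the lowest dominating node is [constricted glottis] (depth 2 from Root).
Process 2 alters [coronal], [anterior], [distributed], [strident], [dorsal], [high], [back]; the lowest common ancestor is Node γ (depth 3 from Root).
[constricted glottis] (depth 2) sits above Node γ (depth 3), making Process 1 the one with the higher spreading node.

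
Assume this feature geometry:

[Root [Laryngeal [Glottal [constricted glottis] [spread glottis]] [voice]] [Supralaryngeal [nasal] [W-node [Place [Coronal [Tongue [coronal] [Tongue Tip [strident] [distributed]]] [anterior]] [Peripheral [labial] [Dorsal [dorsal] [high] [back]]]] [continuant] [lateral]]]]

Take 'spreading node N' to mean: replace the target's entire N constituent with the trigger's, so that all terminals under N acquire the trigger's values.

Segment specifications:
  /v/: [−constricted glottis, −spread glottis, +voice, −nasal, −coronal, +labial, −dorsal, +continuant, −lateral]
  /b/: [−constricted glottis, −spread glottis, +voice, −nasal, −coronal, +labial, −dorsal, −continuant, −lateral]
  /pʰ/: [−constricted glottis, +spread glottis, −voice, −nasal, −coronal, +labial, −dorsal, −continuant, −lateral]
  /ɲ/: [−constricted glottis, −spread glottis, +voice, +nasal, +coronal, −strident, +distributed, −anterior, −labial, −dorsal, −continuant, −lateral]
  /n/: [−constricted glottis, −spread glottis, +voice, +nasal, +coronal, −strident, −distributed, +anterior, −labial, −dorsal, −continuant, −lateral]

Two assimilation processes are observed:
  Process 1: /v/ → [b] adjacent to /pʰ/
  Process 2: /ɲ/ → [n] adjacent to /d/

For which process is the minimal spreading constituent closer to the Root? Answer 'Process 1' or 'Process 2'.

Process 1

In Process 1, [continuant] changes, so the minimal spreading node is [continuant] at depth 3.
In Process 2, [anterior], [distributed] change, so the minimal spreading node is Coronal at depth 4.
[continuant] is closer to Root than Coronal, so Process 1 spreads the higher node.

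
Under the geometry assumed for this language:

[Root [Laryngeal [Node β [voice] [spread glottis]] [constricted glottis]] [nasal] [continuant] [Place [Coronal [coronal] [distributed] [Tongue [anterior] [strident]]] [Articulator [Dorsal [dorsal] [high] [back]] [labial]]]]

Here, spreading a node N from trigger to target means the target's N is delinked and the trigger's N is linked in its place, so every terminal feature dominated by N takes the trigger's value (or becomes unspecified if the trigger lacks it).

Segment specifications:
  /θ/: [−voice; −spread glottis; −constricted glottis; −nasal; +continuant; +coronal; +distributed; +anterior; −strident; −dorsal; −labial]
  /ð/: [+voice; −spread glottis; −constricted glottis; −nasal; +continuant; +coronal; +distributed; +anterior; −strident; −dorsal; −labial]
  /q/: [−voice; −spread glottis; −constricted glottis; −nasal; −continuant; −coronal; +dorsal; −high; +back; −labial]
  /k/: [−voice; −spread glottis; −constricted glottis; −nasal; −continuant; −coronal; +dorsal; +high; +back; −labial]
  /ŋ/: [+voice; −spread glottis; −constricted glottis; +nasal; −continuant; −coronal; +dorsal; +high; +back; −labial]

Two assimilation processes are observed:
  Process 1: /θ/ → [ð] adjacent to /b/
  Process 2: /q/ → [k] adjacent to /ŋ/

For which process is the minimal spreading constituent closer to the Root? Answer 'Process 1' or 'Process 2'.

Process 1 alters [voice]; the lowest dominating node is [voice] (depth 3 from Root).
Process 2: the feature that changes is [high]; the minimal node is [high] (depth 4).
[voice] is closer to Root than [high], so Process 1 spreads the higher node.

Process 1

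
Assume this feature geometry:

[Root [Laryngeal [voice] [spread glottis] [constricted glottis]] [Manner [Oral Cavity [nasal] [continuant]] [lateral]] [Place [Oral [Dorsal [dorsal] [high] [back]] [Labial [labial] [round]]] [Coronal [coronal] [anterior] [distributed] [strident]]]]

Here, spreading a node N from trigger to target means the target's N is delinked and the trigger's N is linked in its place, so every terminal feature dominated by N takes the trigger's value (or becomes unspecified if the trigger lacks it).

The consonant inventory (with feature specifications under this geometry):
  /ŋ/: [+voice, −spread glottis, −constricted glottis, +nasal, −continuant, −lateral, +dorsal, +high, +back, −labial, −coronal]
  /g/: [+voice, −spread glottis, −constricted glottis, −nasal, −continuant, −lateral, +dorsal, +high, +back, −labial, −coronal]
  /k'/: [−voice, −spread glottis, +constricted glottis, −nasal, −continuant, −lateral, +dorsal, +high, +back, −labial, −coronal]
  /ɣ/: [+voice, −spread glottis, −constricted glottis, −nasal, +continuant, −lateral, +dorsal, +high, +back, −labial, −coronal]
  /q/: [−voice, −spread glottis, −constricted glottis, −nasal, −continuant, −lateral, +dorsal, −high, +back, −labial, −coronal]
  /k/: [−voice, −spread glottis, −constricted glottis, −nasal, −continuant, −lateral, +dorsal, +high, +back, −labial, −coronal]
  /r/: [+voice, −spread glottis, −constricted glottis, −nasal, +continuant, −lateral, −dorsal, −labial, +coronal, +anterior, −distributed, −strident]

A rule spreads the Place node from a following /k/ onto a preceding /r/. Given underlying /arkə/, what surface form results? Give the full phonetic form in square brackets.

Terminals under Place in this geometry: [dorsal], [high], [back], [labial], [round], [coronal], [anterior], [distributed], [strident].
After delinking /r/'s Place and linking /k/'s, the affected terminals become [+dorsal], [+high], [+back], [−labial], [−coronal]; [voice], [spread glottis], [constricted glottis], … (outside Place) are retained from /r/.
The resulting bundle matches /ɣ/ in the inventory; substituting it for /r/ gives [aɣkə].

[aɣkə]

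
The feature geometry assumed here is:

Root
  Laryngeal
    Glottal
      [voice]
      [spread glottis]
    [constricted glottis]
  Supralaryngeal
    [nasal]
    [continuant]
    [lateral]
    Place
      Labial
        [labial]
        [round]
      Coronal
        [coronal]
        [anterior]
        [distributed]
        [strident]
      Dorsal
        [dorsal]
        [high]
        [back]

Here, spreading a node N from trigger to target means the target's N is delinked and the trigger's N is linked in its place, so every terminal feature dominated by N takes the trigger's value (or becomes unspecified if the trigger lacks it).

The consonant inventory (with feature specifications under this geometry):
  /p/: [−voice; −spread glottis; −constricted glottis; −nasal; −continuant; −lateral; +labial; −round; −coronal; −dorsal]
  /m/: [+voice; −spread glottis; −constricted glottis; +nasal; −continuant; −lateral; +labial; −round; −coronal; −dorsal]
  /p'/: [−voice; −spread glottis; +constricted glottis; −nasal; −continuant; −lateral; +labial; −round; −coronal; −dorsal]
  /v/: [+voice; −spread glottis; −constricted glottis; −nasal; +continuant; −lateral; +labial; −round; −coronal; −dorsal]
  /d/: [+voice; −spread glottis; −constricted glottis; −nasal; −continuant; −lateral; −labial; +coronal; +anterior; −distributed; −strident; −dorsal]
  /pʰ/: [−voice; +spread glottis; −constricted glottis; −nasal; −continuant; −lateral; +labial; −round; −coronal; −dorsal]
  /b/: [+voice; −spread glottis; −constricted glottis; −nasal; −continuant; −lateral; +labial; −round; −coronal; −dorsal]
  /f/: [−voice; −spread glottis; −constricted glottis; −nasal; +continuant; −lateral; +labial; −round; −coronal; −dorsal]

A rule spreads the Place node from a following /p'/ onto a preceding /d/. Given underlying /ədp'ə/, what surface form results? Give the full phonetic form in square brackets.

[əbp'ə]

Terminals under Place in this geometry: [labial], [round], [coronal], [anterior], [distributed], [strident], [dorsal], [high], [back].
The target acquires /p'/'s values for everything under Place — [+labial], [−round], [−coronal], [−dorsal] — while keeping its own [voice], [spread glottis], [constricted glottis], ….
This feature bundle is that of [b], so /ədp'ə/ surfaces as [əbp'ə].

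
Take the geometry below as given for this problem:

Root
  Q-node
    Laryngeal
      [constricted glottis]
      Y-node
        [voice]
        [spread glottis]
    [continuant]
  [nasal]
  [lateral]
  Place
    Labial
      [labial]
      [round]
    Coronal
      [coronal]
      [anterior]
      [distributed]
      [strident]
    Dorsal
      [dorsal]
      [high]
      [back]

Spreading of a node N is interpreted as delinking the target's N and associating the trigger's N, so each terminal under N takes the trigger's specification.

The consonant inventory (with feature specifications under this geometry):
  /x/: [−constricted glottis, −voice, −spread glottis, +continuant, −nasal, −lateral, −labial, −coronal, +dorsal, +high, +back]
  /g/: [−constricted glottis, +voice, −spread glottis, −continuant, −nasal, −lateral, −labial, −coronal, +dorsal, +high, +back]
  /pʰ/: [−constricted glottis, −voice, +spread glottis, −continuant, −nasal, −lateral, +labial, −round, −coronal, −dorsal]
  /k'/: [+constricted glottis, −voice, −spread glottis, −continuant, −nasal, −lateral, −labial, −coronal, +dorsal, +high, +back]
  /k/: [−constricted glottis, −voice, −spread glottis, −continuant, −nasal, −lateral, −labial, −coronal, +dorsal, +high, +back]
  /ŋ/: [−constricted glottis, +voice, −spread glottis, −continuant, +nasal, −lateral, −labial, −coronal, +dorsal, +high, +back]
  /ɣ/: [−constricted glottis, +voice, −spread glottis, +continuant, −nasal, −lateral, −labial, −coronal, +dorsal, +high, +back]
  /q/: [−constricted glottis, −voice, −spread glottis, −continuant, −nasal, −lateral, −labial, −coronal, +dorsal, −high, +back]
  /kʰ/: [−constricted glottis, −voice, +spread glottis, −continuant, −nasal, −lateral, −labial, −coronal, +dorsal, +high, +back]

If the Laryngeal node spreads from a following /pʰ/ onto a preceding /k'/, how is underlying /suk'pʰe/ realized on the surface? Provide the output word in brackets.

[sukʰpʰe]

The Laryngeal node dominates the terminals [constricted glottis], [voice], [spread glottis].
Spreading Laryngeal from /pʰ/ onto /k'/ replaces those values with /pʰ/'s: [−constricted glottis], [−voice], [+spread glottis]. Features outside Laryngeal ([continuant], [nasal], [lateral], …) stay as in /k'/.
Among the inventory, only /kʰ/ has exactly this specification, giving the surface form [sukʰpʰe].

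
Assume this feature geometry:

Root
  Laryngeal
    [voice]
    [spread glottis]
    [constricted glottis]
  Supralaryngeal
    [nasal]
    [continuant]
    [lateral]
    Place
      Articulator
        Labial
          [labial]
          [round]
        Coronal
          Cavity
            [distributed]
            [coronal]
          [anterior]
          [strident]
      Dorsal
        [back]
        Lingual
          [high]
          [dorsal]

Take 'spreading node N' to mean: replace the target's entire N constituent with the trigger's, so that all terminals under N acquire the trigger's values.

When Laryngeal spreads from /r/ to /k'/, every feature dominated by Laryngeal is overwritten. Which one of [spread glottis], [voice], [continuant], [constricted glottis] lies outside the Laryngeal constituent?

The terminals dominated by Laryngeal are [voice], [spread glottis], [constricted glottis].
[voice], [spread glottis], [constricted glottis] all lie under Laryngeal, so they are overwritten when Laryngeal spreads.
[continuant] is not within the Laryngeal subtree (it hangs from Supralaryngeal), so /k'/'s [continuant] value survives.

[continuant]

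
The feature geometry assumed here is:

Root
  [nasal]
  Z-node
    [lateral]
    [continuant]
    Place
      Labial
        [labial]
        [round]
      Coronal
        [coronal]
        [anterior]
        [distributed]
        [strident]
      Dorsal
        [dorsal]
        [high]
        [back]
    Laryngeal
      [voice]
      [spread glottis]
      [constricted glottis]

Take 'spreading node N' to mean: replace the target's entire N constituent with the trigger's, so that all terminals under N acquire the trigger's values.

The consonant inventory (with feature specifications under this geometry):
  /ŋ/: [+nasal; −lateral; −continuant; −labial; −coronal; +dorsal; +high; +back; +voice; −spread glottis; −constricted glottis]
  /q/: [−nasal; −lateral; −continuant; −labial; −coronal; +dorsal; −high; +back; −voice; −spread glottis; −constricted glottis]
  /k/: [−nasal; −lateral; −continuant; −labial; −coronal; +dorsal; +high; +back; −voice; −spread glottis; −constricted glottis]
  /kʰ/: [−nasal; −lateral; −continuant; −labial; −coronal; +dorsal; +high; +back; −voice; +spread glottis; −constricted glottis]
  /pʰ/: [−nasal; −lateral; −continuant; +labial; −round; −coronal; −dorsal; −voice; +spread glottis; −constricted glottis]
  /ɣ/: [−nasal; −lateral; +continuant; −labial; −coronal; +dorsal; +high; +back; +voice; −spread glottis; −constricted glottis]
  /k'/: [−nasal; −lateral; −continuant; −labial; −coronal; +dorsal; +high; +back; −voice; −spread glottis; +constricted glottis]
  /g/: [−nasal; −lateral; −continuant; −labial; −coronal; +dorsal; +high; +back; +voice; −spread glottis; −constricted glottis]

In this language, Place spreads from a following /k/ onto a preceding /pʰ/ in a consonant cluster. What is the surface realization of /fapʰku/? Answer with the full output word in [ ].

Place immediately or transitively dominates [labial], [round], [coronal], [anterior], [distributed], [strident], [dorsal], [high], [back].
After delinking /pʰ/'s Place and linking /k/'s, the affected terminals become [−labial], [−coronal], [+dorsal], [+high], [+back]; [nasal], [lateral], [continuant], … (outside Place) are retained from /pʰ/.
This feature bundle is that of [kʰ], so /fapʰku/ surfaces as [fakʰku].

[fakʰku]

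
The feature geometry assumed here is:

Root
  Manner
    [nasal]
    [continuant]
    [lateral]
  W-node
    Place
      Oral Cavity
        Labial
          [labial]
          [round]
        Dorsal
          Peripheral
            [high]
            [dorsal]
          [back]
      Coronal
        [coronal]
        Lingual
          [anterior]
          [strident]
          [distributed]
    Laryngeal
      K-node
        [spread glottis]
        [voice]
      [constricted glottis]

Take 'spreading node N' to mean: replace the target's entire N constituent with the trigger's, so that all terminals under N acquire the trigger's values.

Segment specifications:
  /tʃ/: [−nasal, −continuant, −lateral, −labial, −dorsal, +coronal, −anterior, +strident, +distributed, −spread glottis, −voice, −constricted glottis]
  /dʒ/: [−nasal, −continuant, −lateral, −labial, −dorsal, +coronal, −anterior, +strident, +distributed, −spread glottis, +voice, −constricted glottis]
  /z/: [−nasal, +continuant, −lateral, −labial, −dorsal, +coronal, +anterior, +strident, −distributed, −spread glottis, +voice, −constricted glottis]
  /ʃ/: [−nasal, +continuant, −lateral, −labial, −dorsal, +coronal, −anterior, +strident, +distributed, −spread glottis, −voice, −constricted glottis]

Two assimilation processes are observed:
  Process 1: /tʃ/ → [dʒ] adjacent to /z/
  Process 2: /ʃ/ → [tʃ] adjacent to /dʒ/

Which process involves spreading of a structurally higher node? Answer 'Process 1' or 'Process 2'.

Process 1 alters [voice]; the lowest dominating node is [voice] (depth 4 from Root).
Process 2: the feature that changes is [continuant]; the minimal node is [continuant] (depth 2).
Depth 2 < depth 4; Process 2 involves the structurally higher constituent [continuant].

Process 2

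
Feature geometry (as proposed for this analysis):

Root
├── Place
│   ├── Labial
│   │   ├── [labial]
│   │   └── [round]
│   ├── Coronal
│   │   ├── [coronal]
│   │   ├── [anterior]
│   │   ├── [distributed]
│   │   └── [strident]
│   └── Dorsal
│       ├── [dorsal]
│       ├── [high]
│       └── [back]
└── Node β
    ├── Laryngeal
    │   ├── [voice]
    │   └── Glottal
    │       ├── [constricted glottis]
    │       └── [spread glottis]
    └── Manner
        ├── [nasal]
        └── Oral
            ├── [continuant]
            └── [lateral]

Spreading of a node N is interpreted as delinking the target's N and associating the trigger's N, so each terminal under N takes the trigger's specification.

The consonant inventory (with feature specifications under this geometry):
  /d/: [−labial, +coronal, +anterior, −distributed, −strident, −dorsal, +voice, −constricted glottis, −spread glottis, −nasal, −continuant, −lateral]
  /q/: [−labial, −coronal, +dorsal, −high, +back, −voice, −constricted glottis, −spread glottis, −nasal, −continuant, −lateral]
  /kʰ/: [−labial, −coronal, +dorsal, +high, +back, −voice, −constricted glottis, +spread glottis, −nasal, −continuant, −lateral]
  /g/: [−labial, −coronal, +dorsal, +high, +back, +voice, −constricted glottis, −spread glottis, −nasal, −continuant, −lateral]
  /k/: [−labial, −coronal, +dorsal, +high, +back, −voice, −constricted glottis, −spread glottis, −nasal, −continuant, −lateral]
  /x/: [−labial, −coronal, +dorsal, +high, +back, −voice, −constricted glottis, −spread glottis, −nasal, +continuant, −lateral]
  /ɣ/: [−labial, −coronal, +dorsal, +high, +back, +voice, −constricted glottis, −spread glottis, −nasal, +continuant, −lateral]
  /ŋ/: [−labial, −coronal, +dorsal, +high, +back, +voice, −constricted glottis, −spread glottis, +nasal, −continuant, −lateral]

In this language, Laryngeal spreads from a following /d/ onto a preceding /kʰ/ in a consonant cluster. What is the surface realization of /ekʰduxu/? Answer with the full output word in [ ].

Terminals under Laryngeal in this geometry: [voice], [constricted glottis], [spread glottis].
After delinking /kʰ/'s Laryngeal and linking /d/'s, the affected terminals become [+voice], [−constricted glottis], [−spread glottis]; [labial], [coronal], [dorsal], … (outside Laryngeal) are retained from /kʰ/.
This feature bundle is that of [g], so /ekʰduxu/ surfaces as [egduxu].

[egduxu]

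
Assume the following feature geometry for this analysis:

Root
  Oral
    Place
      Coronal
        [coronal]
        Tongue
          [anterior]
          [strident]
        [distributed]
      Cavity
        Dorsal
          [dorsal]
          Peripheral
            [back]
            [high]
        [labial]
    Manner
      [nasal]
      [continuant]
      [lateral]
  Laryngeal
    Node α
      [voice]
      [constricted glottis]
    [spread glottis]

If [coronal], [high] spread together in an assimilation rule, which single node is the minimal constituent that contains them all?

[coronal] lies under Coronal (below Oral).
[high] lies under Peripheral (below Oral).
Place is the lowest common ancestor — every listed feature sits under it, and no single subconstituent of Place covers them all.

Place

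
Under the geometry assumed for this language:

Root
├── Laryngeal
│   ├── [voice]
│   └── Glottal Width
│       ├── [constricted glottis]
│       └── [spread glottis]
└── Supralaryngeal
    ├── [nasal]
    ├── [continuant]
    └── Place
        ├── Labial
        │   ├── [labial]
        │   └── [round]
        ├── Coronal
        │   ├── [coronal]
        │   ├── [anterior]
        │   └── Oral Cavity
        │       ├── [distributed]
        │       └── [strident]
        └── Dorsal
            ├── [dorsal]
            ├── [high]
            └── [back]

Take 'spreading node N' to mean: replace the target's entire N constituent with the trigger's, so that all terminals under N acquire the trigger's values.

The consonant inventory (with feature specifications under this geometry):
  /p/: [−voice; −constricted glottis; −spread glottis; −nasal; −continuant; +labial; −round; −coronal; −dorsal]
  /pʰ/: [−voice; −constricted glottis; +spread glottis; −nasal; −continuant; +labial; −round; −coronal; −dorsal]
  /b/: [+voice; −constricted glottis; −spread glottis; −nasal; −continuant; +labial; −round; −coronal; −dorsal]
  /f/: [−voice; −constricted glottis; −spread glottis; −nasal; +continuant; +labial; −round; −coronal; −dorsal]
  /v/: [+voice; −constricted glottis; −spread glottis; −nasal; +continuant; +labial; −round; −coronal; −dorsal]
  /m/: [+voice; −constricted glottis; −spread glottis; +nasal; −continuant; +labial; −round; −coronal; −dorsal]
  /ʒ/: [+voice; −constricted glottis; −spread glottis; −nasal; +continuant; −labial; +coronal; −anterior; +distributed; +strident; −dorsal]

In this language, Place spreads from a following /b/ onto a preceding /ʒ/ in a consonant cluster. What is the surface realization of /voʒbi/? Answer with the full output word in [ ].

[vovbi]

The Place node dominates the terminals [labial], [round], [coronal], [anterior], [distributed], [strident], [dorsal], [high], [back].
Spreading Place from /b/ onto /ʒ/ replaces those values with /b/'s: [+labial], [−round], [−coronal], [−dorsal]. Features outside Place ([voice], [constricted glottis], [spread glottis], …) stay as in /ʒ/.
This feature bundle is that of [v], so /voʒbi/ surfaces as [vovbi].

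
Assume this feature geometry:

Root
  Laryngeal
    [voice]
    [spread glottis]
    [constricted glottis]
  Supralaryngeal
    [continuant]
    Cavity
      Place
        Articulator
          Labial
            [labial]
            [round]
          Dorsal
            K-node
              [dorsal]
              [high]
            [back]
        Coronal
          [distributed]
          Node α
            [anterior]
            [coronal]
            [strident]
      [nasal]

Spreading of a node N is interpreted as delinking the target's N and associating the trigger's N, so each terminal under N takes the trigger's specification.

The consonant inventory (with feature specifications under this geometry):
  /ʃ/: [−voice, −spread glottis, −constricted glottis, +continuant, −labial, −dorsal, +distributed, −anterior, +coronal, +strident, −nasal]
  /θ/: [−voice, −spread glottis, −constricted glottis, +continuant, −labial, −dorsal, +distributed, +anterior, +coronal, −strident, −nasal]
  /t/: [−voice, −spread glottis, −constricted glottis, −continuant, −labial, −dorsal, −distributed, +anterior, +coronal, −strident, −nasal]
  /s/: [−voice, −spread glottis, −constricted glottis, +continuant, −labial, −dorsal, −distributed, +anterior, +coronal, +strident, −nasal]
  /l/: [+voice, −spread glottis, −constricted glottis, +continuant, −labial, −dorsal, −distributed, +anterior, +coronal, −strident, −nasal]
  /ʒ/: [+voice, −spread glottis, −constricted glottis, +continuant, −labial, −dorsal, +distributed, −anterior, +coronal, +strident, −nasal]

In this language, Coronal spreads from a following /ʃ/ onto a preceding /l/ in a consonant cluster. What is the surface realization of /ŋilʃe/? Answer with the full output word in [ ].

Coronal immediately or transitively dominates [distributed], [anterior], [coronal], [strident].
After delinking /l/'s Coronal and linking /ʃ/'s, the affected terminals become [+distributed], [−anterior], [+coronal], [+strident]; [voice], [spread glottis], [constricted glottis], … (outside Coronal) are retained from /l/.
Among the inventory, only /ʒ/ has exactly this specification, giving the surface form [ŋiʒʃe].

[ŋiʒʃe]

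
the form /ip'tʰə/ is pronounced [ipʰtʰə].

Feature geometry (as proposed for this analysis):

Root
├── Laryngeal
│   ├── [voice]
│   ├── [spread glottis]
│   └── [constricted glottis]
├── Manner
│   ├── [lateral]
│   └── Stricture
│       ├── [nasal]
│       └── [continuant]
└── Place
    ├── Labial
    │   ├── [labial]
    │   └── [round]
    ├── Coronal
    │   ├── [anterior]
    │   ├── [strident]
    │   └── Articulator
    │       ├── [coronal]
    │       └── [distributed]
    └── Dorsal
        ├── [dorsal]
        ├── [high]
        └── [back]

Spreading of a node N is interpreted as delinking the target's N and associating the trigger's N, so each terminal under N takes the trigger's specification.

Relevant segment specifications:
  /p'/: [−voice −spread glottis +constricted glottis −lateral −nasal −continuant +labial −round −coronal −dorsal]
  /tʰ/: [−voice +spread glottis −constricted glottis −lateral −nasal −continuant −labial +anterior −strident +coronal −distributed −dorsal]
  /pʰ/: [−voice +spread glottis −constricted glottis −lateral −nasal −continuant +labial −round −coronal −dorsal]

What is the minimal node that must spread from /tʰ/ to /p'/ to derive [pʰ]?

Laryngeal

Feature comparison: [spread glottis], [constricted glottis] differ between /p'/ and [pʰ]; the remaining terminals match.
The smallest constituent containing every changed terminal is Laryngeal — each of its daughters lacks at least one of the affected features.
If Laryngeal spreads, every terminal under it takes /tʰ/'s value, producing [pʰ] as observed.
Since [labial], [coronal] are preserved even though /tʰ/ disagrees there, no node above Laryngeal spread.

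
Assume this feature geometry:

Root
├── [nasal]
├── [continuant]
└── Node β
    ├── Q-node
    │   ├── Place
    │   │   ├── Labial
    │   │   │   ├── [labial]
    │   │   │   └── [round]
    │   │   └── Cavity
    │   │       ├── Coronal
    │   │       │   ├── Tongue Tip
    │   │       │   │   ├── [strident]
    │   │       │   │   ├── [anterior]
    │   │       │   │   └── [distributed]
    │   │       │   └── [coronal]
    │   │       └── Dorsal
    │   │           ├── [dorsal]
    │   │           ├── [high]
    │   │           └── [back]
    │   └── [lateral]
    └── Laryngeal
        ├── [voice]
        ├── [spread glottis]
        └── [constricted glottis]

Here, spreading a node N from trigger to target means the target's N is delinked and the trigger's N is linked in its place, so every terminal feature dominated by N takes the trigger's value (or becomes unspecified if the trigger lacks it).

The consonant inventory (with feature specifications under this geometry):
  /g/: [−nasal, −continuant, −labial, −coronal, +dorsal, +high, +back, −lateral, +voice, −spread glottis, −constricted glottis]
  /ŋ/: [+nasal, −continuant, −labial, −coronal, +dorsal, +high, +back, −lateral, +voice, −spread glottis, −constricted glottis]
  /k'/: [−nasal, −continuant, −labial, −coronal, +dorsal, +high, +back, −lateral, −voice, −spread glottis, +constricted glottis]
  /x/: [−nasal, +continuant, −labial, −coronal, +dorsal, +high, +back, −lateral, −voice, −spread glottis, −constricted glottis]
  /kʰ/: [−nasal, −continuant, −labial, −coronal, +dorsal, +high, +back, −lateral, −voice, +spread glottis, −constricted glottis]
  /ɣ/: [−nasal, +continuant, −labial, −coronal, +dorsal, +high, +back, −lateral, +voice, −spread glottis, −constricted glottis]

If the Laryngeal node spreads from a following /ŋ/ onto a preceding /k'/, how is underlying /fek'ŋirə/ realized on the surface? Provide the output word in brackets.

[fegŋirə]

Laryngeal immediately or transitively dominates [voice], [spread glottis], [constricted glottis].
After delinking /k'/'s Laryngeal and linking /ŋ/'s, the affected terminals become [+voice], [−spread glottis], [−constricted glottis]; [nasal], [continuant], [labial], … (outside Laryngeal) are retained from /k'/.
This feature bundle is that of [g], so /fek'ŋirə/ surfaces as [fegŋirə].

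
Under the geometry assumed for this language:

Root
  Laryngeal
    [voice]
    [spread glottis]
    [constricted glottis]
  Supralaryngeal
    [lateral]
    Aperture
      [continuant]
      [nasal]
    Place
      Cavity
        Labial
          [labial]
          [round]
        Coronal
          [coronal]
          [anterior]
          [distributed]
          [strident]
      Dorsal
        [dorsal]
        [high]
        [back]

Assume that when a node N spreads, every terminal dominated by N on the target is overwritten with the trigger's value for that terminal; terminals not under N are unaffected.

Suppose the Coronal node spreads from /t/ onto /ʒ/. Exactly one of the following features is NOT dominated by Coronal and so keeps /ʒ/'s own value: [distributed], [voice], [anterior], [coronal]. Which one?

[voice]

Coronal dominates exactly [coronal], [anterior], [distributed], [strident].
Of the listed options, [coronal], [anterior], [distributed] are among these and would be overwritten by spreading Coronal.
But [voice] is a dependent of Laryngeal, outside Coronal; it is therefore untouched by the spreading.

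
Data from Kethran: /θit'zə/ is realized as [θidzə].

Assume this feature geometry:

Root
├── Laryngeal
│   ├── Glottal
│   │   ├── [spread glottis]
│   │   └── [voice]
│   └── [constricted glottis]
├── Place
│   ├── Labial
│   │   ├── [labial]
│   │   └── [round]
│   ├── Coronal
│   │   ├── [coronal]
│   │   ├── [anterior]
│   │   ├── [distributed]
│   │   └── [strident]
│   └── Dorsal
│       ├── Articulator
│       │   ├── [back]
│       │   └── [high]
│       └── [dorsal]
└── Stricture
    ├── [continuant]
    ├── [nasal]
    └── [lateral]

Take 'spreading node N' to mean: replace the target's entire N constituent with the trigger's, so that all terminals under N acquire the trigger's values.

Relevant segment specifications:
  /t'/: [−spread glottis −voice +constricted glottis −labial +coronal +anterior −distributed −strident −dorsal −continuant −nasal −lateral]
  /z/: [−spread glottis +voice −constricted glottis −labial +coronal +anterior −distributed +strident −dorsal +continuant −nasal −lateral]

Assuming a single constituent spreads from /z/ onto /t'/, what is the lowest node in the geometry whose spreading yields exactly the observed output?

Laryngeal

/t'/ and [d] differ in [voice], [constricted glottis]; every other specified feature is identical.
These terminals are all dominated by Laryngeal, and no proper subconstituent of Laryngeal covers them all; Laryngeal is their lowest common ancestor.
Delinking /t'/'s Laryngeal and associating /z/'s Laryngeal gives precisely the feature bundle of [d].
Had Root spread, [strident], [continuant] would have taken /z/'s values; they stay as in /t'/, confirming the spreading constituent is exactly Laryngeal.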